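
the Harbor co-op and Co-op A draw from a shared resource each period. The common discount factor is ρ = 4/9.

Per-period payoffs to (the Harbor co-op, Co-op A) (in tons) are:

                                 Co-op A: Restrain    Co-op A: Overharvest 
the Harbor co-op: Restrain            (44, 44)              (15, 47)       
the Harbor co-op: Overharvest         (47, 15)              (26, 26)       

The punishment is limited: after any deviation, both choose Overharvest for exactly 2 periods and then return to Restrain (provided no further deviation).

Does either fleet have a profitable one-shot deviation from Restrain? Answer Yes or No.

A one-shot deviation gives 47 now, then 26 for 2 periods, then back to 44.
Gain from deviating: (47−44) today; loss: (44−26) in each of the next 2 periods.
No-deviation condition: (44−26)(ρ+…+ρ^2) ≥ 47−44, i.e. ρ+…+ρ^2 ≥ 1/6.
At ρ = 4/9: ρ+…+ρ^2 = 0.6420 ≥ 0.1667.
So cooperation is sustainable.

No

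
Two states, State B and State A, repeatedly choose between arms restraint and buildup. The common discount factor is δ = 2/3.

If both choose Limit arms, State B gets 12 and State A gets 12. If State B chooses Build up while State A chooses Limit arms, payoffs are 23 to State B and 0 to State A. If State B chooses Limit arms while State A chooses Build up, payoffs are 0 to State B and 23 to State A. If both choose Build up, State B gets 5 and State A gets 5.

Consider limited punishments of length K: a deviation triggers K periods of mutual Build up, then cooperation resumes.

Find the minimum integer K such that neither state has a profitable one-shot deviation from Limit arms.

4

No profitable deviation requires (12−5)(δ+…+δ^K) ≥ 23−12, i.e. δ+…+δ^K ≥ 11/7 ≈ 1.5714.
With δ = 2/3, the partial sums are K=1: 0.6667, K=2: 1.1111, K=3: 1.4074, K=4: 1.6049.
K = 4 is the first length at which the sum reaches 1.5714.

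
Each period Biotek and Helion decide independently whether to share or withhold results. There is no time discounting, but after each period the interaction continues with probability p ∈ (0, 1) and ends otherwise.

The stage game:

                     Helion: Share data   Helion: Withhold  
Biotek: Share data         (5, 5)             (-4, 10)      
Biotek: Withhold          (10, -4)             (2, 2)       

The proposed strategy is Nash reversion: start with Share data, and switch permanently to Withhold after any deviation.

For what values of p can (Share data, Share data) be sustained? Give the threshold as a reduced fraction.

5/8

With no time discounting, the continuation probability p plays the role of the discount factor.
Grim-trigger IC: 5/(1−p) ≥ 10 + 2p/(1−p) ⇒ p ≥ (10−5)/(10−2) = 5/8.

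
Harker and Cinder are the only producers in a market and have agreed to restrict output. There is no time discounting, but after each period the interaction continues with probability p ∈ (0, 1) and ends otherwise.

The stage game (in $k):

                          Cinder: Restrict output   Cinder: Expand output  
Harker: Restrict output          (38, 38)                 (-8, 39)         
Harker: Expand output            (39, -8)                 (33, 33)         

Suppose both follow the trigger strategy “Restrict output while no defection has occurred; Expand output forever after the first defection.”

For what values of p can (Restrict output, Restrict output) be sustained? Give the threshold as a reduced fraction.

1/6

With no time discounting, the continuation probability p plays the role of the discount factor.
Grim-trigger IC: 38/(1−p) ≥ 39 + 33p/(1−p) ⇒ p ≥ (39−38)/(39−33) = 1/6.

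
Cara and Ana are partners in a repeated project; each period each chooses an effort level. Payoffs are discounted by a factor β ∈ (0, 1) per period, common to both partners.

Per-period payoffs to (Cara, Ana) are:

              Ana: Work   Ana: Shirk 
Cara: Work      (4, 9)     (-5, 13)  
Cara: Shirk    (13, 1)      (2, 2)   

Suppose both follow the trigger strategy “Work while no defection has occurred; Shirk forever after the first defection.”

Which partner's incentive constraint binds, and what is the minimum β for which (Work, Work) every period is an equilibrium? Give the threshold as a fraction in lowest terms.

For Cara: deviation gain 13−4 = 9, per-period punishment loss 4−2 = 2. IC gives β ≥ 9/11.
For Ana: gain 4, loss 7 per period, so β ≥ 4/11.
The tighter constraint is Cara's, so cooperation needs β ≥ 9/11.

Cara; β ≥ 9/11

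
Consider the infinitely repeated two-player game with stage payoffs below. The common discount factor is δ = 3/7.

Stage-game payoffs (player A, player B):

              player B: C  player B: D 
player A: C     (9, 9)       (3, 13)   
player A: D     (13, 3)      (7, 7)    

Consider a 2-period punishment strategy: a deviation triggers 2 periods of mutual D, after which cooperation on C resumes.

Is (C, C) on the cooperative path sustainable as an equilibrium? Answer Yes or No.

No

A one-shot deviation gives 13 now, then 7 for 2 periods, then back to 9.
Gain from deviating: (13−9) today; loss: (9−7) in each of the next 2 periods.
No-deviation condition: (9−7)(δ+…+δ^2) ≥ 13−9, i.e. δ+…+δ^2 ≥ 2.
At δ = 3/7: δ+…+δ^2 = 0.6122 < 2.0000.
So cooperation is not sustainable.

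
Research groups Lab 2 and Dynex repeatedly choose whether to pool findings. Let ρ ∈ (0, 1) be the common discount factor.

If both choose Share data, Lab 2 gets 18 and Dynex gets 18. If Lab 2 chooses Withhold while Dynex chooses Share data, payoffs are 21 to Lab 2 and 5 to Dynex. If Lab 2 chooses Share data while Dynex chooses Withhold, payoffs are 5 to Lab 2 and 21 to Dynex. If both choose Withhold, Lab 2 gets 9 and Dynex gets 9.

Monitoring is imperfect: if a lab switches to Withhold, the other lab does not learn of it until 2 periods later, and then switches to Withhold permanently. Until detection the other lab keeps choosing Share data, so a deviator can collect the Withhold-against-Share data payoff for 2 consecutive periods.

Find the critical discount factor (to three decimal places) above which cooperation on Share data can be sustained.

0.500

A deviator earns 21 for 2 periods, then 9 forever; cooperating earns 18 forever. Multiplying the IC by (1−ρ):
18 ≥ 21(1−ρ^2) + 9ρ^2, so 12·ρ^2 ≥ 3 and ρ^2 ≥ 1/4.
ρ ≥ (1/4)^(1/2) ≈ 0.500.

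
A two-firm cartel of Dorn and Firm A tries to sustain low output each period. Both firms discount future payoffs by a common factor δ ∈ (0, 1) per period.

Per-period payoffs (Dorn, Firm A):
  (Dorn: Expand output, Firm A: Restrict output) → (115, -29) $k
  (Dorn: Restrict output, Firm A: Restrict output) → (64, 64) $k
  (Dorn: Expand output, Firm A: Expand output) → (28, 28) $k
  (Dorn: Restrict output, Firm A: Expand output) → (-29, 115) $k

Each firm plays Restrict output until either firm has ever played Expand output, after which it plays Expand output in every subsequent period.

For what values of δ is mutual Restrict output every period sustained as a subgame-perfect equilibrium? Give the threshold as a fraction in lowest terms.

17/29

Cooperation forever yields 64 each period: 64/(1−δ).
Deviating yields 115 once, then 28 forever: 115 + 28δ/(1−δ).
No profitable deviation requires 64/(1−δ) ≥ 115 + 28δ/(1−δ).
Multiplying by (1−δ): 64 ≥ 115(1−δ) + 28δ = 115 − 87δ.
So 87δ ≥ 51, i.e. δ ≥ 51/87 = 17/29.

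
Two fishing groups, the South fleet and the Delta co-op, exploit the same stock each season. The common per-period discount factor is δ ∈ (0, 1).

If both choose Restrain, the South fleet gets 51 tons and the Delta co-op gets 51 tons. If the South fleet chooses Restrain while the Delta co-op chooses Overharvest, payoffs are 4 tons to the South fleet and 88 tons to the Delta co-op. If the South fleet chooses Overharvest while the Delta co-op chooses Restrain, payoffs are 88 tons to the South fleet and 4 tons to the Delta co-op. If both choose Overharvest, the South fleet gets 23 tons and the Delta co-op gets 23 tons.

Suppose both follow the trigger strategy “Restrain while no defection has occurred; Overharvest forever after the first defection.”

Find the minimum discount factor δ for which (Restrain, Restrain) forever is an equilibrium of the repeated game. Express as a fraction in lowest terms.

37/65

One-period gain from deviating is 88 − 51 = 37. The loss is 51 − 23 = 28 in every subsequent period, with present value 28·δ/(1−δ).
Deviation is unprofitable when 28·δ/(1−δ) ≥ 37, i.e. δ/(1−δ) ≥ 37/28.
Equivalently δ ≥ 37/(37+28) = 37/65.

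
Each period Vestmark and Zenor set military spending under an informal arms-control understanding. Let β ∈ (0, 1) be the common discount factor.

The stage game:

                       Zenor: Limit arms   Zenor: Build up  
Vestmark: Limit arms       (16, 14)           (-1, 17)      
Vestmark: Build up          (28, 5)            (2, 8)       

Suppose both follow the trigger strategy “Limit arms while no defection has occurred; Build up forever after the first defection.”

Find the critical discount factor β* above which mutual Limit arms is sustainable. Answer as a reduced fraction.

6/13

Vestmark: cooperation gives 16 each period; deviation gives 28 once then 2 forever.
  16/(1−β) ≥ 28 + 2β/(1−β) ⇒ β ≥ 12/26 = 6/13.
Zenor: cooperation gives 14 each period; deviation gives 17 once then 8 forever.
  β ≥ 3/9 = 1/3.
Both must hold, so the binding constraint is Vestmark's: β ≥ 6/13.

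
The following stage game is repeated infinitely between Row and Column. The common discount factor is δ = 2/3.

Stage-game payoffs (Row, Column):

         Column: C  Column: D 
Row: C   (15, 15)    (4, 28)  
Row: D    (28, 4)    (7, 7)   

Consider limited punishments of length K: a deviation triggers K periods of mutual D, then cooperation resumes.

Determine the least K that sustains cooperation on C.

5

Need Σ_{k=1}^{K} δ^k ≥ (28−15)/(15−7) = 1.6250 at δ = 2/3.
At K = 4 the sum is 1.6049 < 1.6250; at K = 5 it is 1.7366 ≥ 1.6250.
So the minimum punishment length is K = 5.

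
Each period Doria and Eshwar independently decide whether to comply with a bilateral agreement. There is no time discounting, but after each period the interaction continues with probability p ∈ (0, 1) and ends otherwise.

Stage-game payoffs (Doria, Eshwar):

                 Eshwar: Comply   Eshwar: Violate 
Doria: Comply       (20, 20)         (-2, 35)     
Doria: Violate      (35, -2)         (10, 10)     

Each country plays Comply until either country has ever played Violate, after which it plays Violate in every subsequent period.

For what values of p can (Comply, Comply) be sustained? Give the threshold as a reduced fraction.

Expected cooperation value is 20 + p·20 + p²·20 + … = 20/(1−p); deviation gives 35 + p·10/(1−p).
20 ≥ 35(1−p) + 10p ⇒ 25p ≥ 15 ⇒ p ≥ 15/25 = 3/5.

3/5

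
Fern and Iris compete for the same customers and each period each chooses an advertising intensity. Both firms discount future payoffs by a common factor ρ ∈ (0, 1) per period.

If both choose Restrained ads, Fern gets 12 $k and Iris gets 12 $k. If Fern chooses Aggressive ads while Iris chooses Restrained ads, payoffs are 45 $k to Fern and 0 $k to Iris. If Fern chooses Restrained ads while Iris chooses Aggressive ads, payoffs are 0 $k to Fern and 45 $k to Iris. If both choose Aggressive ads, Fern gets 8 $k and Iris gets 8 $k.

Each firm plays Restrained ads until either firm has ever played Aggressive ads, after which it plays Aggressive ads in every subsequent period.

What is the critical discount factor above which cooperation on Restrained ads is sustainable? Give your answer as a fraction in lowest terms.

33/37

One-period gain from deviating is 45 − 12 = 33. The loss is 12 − 8 = 4 in every subsequent period, with present value 4·ρ/(1−ρ).
Deviation is unprofitable when 4·ρ/(1−ρ) ≥ 33, i.e. ρ/(1−ρ) ≥ 33/4.
Equivalently ρ ≥ 33/(33+4) = 33/37.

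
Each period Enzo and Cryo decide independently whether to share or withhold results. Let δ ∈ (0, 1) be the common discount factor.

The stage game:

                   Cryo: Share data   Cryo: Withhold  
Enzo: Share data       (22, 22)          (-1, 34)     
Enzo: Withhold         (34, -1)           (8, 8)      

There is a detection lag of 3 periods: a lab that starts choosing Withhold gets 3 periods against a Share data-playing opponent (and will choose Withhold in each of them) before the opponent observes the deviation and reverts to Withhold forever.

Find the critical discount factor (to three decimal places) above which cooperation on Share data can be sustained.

The best deviation is to choose Withhold for all 3 undetected periods, earning 34 each, then 8 forever once detected.
Deviation value: 34(1−δ^3)/(1−δ) + 8δ^3/(1−δ); cooperation value: 22/(1−δ).
IC: 22 ≥ 34(1−δ^3) + 8δ^3 = 34 − 26δ^3.
So δ^3 ≥ 12/26 = 6/13, giving δ ≥ (6/13)^(1/3) ≈ 0.773.

0.773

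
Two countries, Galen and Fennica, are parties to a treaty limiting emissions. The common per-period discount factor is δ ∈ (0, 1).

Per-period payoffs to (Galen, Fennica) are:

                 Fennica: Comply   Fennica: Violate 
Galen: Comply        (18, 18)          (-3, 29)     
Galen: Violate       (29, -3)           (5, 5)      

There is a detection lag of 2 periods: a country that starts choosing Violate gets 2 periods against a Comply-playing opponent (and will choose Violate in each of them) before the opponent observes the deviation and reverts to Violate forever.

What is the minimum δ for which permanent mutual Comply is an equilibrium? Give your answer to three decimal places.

The best deviation is to choose Violate for all 2 undetected periods, earning 29 each, then 5 forever once detected.
Deviation value: 29(1−δ^2)/(1−δ) + 5δ^2/(1−δ); cooperation value: 18/(1−δ).
IC: 18 ≥ 29(1−δ^2) + 5δ^2 = 29 − 24δ^2.
So δ^2 ≥ 11/24, giving δ ≥ (11/24)^(1/2) ≈ 0.677.

0.677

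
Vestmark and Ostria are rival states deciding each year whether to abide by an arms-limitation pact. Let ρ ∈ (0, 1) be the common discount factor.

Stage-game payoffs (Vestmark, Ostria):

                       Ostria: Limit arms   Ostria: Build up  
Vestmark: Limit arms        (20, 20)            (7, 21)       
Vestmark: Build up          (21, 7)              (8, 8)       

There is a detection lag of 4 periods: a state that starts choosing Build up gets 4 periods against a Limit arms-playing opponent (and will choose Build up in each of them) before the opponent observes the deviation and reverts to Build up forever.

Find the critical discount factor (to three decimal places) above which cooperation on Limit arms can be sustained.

Deviating for the 4 undetected periods gains 21−20 = 1 per period over cooperation, then loses 20−8 = 12 per period forever once punishment starts.
Gain: 1(1 + ρ + … + ρ^3); loss: 12·ρ^4/(1−ρ).
No profitable deviation ⇔ 1(1−ρ^4) ≤ 12·ρ^4, i.e. ρ^4 ≥ 1/(1+12) = 1/13.
Hence ρ ≥ (1/13)^(1/4) ≈ 0.527.

0.527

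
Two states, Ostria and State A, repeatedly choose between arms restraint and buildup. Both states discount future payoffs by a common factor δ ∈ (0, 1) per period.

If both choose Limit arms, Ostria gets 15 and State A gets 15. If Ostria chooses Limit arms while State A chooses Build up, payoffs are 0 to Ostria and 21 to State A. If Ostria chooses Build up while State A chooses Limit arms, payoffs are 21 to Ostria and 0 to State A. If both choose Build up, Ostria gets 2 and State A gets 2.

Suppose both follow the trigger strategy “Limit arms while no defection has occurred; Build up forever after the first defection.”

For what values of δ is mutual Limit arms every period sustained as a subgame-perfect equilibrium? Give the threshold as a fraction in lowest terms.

6/19

Cooperation forever yields 15 each period: 15/(1−δ).
Deviating yields 21 once, then 2 forever: 21 + 2δ/(1−δ).
No profitable deviation requires 15/(1−δ) ≥ 21 + 2δ/(1−δ).
Multiplying by (1−δ): 15 ≥ 21(1−δ) + 2δ = 21 − 19δ.
So 19δ ≥ 6, i.e. δ ≥ 6/19.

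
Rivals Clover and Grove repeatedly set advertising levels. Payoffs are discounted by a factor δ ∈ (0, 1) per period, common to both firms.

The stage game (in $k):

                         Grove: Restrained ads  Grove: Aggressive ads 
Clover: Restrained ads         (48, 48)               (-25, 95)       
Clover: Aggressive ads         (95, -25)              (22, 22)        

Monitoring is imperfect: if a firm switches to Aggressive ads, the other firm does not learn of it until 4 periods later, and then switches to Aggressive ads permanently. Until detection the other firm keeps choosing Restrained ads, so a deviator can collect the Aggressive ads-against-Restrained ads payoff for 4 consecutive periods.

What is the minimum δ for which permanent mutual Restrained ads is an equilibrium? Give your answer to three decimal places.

0.896

The best deviation is to choose Aggressive ads for all 4 undetected periods, earning 95 each, then 22 forever once detected.
Deviation value: 95(1−δ^4)/(1−δ) + 22δ^4/(1−δ); cooperation value: 48/(1−δ).
IC: 48 ≥ 95(1−δ^4) + 22δ^4 = 95 − 73δ^4.
So δ^4 ≥ 47/73, giving δ ≥ (47/73)^(1/4) ≈ 0.896.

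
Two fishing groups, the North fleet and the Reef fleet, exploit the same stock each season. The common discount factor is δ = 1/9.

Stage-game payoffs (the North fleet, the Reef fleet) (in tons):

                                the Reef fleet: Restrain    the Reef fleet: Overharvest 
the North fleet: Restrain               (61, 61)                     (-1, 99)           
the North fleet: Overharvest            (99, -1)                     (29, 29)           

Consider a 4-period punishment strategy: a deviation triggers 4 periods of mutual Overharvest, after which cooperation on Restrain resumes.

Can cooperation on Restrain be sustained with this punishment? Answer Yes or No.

No

IC: δ+…+δ^4 ≥ (99−61)/(61−29) = 19/16.
At δ = 1/9: partial sum = 0.1250 < 1.1875. Cooperation not sustainable.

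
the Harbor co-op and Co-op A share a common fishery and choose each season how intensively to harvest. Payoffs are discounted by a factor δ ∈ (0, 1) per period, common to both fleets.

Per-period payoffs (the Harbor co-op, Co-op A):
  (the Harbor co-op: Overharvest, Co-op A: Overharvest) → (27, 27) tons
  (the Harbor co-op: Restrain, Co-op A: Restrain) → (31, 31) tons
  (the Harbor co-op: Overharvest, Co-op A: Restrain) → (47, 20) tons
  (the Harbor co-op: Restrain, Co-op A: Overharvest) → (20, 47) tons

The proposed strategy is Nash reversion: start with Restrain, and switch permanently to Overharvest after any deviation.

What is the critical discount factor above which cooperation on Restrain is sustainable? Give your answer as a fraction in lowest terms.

4/5

Under grim trigger the critical discount factor is (T−C)/(T−P) with T = 47, C = 31, P = 27.
δ* = (47−31)/(47−27) = 16/20 = 4/5.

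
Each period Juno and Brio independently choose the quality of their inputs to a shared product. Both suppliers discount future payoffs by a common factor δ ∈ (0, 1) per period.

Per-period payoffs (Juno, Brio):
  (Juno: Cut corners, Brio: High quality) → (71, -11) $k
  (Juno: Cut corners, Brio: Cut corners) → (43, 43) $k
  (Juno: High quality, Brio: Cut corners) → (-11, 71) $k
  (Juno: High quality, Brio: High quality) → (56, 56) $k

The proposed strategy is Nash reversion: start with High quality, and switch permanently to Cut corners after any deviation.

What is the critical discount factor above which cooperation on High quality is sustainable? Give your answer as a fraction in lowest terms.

56/(1−δ) ≥ 71 + 43δ/(1−δ)
56 ≥ 71 − 28δ
δ ≥ 15/28.

15/28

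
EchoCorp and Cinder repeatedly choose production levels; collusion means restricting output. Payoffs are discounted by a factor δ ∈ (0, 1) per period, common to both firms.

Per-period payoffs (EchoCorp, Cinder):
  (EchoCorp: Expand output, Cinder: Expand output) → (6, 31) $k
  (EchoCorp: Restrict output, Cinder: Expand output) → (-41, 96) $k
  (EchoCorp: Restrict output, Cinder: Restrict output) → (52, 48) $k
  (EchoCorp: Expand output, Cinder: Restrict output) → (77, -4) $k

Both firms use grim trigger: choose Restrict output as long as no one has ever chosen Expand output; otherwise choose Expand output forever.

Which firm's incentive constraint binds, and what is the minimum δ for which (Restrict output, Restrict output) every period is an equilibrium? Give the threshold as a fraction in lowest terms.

EchoCorp's threshold: (77−52)/(77−6) = 25/71.
Cinder's threshold: (96−48)/(96−31) = 48/65.
25/71 < 48/65, so Cinder binds and δ* = 48/65.

Cinder; δ ≥ 48/65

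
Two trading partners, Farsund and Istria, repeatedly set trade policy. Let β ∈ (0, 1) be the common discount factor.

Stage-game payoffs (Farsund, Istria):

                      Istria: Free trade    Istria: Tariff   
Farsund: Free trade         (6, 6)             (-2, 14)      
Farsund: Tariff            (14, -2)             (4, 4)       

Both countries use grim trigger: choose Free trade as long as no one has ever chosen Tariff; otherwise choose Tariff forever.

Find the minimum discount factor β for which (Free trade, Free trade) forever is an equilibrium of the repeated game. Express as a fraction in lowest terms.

4/5

Under grim trigger the critical discount factor is (T−C)/(T−P) with T = 14, C = 6, P = 4.
β* = (14−6)/(14−4) = 8/10 = 4/5.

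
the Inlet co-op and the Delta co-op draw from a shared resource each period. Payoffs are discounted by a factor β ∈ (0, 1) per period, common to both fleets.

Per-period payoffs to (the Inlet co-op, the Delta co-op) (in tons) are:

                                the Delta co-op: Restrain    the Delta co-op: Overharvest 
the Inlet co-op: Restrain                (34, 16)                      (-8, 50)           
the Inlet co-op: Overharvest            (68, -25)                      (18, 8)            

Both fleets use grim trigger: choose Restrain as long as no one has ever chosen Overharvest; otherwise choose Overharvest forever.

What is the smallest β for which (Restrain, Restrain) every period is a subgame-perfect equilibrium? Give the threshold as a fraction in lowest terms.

the Inlet co-op: cooperation gives 34 each period; deviation gives 68 once then 18 forever.
  34/(1−β) ≥ 68 + 18β/(1−β) ⇒ β ≥ 34/50 = 17/25.
the Delta co-op: cooperation gives 16 each period; deviation gives 50 once then 8 forever.
  β ≥ 34/42 = 17/21.
Both must hold, so the binding constraint is the Delta co-op's: β ≥ 17/21.

17/21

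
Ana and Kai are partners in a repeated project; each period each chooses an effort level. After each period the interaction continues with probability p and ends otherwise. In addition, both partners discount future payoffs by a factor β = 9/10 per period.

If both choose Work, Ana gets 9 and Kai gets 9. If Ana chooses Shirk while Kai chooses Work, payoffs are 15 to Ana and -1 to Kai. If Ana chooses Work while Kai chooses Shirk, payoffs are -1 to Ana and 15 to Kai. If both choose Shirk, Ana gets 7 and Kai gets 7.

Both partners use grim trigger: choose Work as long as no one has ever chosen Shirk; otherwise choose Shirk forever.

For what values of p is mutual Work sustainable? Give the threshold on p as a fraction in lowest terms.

5/6

Expected continuation weight on next period's payoff is β·p = 9/10·p, which plays the role of the discount factor.
Cooperation requires 9/10·p ≥ (15−9)/(15−7) = 3/4, hence p ≥ 5/6.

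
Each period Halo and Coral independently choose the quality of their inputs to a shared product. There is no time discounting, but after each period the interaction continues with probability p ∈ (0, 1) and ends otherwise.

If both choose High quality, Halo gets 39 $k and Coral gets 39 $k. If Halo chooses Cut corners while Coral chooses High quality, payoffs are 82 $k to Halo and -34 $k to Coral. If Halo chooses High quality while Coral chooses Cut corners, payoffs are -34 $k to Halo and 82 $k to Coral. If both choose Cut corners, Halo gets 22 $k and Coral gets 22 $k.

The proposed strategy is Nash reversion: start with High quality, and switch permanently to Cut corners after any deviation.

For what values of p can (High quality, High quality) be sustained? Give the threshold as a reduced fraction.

43/60

Expected cooperation value is 39 + p·39 + p²·39 + … = 39/(1−p); deviation gives 82 + p·22/(1−p).
39 ≥ 82(1−p) + 22p ⇒ 60p ≥ 43 ⇒ p ≥ 43/60.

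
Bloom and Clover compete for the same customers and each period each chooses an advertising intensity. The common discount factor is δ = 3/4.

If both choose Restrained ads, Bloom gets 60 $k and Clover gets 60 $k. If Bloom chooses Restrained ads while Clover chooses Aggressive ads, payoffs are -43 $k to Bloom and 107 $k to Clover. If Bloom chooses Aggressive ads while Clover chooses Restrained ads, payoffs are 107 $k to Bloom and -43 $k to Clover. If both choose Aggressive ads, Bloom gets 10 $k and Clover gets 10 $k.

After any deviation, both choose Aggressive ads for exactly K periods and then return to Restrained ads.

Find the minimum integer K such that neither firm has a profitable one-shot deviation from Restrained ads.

Need Σ_{k=1}^{K} δ^k ≥ (107−60)/(60−10) = 0.9400 at δ = 3/4.
At K = 1 the sum is 0.7500 < 0.9400; at K = 2 it is 1.3125 ≥ 0.9400.
So the minimum punishment length is K = 2.

2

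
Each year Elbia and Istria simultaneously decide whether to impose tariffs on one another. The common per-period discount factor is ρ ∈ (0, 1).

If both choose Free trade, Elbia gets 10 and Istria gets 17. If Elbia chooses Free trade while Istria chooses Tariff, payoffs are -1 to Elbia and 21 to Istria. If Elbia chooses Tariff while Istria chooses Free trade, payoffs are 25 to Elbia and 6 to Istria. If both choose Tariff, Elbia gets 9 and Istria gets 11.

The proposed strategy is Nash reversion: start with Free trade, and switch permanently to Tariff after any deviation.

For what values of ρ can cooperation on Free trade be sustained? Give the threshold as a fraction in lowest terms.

Elbia: cooperation gives 10 each period; deviation gives 25 once then 9 forever.
  10/(1−ρ) ≥ 25 + 9ρ/(1−ρ) ⇒ ρ ≥ 15/16.
Istria: cooperation gives 17 each period; deviation gives 21 once then 11 forever.
  ρ ≥ 4/10 = 2/5.
Both must hold, so the binding constraint is Elbia's: ρ ≥ 15/16.

15/16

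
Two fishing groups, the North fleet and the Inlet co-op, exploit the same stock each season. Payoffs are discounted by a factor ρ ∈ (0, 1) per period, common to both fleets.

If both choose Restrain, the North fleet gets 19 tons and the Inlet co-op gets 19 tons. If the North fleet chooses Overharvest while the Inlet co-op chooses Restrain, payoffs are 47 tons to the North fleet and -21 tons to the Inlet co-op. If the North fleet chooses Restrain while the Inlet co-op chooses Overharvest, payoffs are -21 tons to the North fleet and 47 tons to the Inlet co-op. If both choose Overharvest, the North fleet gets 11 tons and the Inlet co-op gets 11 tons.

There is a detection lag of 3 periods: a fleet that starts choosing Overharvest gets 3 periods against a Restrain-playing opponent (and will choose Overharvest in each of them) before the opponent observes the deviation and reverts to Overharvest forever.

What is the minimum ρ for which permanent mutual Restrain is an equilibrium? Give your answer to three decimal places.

A deviator earns 47 for 3 periods, then 11 forever; cooperating earns 19 forever. Multiplying the IC by (1−ρ):
19 ≥ 47(1−ρ^3) + 11ρ^3, so 36·ρ^3 ≥ 28 and ρ^3 ≥ 7/9.
ρ ≥ (7/9)^(1/3) ≈ 0.920.

0.920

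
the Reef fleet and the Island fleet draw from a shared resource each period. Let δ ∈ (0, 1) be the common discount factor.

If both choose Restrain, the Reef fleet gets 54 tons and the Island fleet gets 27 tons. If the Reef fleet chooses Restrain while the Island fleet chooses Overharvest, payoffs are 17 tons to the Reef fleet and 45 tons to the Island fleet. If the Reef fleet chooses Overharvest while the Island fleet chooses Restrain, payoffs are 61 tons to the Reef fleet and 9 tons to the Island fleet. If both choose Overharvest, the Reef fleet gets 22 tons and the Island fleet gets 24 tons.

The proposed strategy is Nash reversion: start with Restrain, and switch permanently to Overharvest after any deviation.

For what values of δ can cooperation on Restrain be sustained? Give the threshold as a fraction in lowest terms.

For the Reef fleet: deviation gain 61−54 = 7, per-period punishment loss 54−22 = 32. IC gives δ ≥ 7/39.
For the Island fleet: gain 18, loss 3 per period, so δ ≥ 18/21 = 6/7.
The tighter constraint is the Island fleet's, so cooperation needs δ ≥ 6/7.

6/7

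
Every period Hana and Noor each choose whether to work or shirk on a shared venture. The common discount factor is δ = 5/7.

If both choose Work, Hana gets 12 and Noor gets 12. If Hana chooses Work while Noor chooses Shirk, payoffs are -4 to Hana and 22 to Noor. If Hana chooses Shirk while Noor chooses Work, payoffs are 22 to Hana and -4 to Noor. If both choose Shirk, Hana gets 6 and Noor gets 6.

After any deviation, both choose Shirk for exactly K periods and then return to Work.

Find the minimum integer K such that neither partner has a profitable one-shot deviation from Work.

IC: δ(1−δ^K)/(1−δ) ≥ (22−12)/(12−6) = 5/3.
With δ = 5/7: need 1 − δ^K ≥ 5/3·(1−5/7)/(5/7), i.e. δ^K ≤ 0.3333.
Since (5/7)^3 = 0.3644 and (5/7)^4 = 0.2603, the smallest such K is 4.

4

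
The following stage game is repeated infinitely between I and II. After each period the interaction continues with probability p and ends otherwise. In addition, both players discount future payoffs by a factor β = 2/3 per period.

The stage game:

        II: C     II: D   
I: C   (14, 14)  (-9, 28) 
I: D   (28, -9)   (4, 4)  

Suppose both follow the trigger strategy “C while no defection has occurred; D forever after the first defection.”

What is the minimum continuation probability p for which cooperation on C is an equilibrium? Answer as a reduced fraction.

7/8

Expected continuation weight on next period's payoff is β·p = 2/3·p, which plays the role of the discount factor.
Cooperation requires 2/3·p ≥ (28−14)/(28−4) = 7/12, hence p ≥ 7/8.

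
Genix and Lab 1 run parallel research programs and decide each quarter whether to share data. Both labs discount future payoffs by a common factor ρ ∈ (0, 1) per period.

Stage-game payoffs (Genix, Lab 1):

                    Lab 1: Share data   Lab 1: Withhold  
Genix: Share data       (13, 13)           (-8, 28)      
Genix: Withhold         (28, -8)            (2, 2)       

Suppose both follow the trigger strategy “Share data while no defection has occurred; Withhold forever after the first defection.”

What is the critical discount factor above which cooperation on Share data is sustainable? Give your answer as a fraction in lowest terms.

13/(1−ρ) ≥ 28 + 2ρ/(1−ρ)
13 ≥ 28 − 26ρ
ρ ≥ 15/26.

15/26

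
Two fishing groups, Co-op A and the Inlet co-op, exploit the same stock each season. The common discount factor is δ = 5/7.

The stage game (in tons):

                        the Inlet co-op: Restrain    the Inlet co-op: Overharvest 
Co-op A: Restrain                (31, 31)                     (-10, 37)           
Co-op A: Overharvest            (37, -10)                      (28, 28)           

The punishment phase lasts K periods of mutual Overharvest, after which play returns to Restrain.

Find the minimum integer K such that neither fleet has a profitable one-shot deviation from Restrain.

No profitable deviation requires (31−28)(δ+…+δ^K) ≥ 37−31, i.e. δ+…+δ^K ≥ 2 ≈ 2.0000.
With δ = 5/7, the partial sums are K=1: 0.7143, K=2: 1.2245, K=3: 1.5889, K=4: 1.8492, K=5: 2.0352.
K = 5 is the first length at which the sum reaches 2.0000.

5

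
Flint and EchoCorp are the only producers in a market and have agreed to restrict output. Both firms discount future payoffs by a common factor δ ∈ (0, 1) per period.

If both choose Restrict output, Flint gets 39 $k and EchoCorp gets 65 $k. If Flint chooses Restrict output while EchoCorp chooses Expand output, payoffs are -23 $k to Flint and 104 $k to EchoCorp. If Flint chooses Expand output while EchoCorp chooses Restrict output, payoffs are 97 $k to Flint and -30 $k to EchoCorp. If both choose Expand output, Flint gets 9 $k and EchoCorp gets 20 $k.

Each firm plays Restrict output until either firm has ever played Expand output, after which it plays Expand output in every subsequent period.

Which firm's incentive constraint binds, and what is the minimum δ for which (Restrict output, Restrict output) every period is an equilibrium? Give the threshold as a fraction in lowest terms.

For Flint: deviation gain 97−39 = 58, per-period punishment loss 39−9 = 30. IC gives δ ≥ 58/88 = 29/44.
For EchoCorp: gain 39, loss 45 per period, so δ ≥ 39/84 = 13/28.
The tighter constraint is Flint's, so cooperation needs δ ≥ 29/44.

Flint; δ ≥ 29/44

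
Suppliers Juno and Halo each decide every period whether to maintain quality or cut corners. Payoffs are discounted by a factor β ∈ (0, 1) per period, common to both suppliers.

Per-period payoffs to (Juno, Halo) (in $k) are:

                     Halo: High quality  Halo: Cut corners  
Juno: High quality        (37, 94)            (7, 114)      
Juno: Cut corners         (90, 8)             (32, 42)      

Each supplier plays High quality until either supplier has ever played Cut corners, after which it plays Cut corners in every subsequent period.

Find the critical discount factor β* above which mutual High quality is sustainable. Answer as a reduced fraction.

Juno's threshold: (90−37)/(90−32) = 53/58.
Halo's threshold: (114−94)/(114−42) = 5/18.
53/58 > 5/18, so Juno binds and β* = 53/58.

53/58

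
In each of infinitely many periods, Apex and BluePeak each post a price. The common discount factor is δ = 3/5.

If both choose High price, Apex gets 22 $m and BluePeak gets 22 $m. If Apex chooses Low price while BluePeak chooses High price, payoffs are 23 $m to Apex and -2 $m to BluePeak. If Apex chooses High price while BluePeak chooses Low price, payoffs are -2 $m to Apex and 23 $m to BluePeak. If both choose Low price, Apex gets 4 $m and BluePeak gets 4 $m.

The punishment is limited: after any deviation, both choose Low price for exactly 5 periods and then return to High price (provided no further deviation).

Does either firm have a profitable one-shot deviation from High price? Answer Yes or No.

No

Comparing payoff streams over the 6 periods until play realigns: cooperate → 22(1+δ+…+δ^5); deviate → 23 + 4(δ+…+δ^5).
Cooperation is sustained iff (22−4)(δ+…+δ^5) ≥ 23−22.
δ+…+δ^5 = 3/5·(1−(3/5)^5)/(1−3/5) = 1.3834, and (23−22)/(22−4) = 0.0556.
1.3834 ≥ 0.0556, so cooperation is sustainable.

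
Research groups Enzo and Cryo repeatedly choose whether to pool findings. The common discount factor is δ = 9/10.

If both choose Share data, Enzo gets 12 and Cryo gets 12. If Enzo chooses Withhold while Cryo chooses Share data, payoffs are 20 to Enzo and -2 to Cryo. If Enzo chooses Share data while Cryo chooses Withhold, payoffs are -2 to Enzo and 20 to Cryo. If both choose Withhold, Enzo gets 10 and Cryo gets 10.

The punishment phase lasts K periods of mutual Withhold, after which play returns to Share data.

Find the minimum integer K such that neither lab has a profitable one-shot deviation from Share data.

6

No profitable deviation requires (12−10)(δ+…+δ^K) ≥ 20−12, i.e. δ+…+δ^K ≥ 4 ≈ 4.0000.
With δ = 9/10, the partial sums are K=1: 0.9000, K=2: 1.7100, K=3: 2.4390, K=4: 3.0951, K=5: 3.6856, K=6: 4.2170.
K = 6 is the first length at which the sum reaches 4.0000.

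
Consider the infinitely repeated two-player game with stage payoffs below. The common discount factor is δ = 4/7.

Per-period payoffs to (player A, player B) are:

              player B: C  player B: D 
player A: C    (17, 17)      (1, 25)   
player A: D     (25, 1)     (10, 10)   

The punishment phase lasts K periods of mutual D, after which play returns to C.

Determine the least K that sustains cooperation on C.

IC: δ(1−δ^K)/(1−δ) ≥ (25−17)/(17−10) = 8/7.
With δ = 4/7: need 1 − δ^K ≥ 8/7·(1−4/7)/(4/7), i.e. δ^K ≤ 0.1429.
Since (4/7)^3 = 0.1866 and (4/7)^4 = 0.1066, the smallest such K is 4.

4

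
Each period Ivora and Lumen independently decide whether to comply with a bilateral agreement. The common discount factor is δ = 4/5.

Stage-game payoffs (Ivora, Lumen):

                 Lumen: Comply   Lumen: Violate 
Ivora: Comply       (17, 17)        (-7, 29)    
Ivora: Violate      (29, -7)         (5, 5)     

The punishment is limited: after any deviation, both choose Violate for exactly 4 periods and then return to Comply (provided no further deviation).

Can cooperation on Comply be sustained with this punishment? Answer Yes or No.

Comparing payoff streams over the 5 periods until play realigns: cooperate → 17(1+δ+…+δ^4); deviate → 29 + 5(δ+…+δ^4).
Cooperation is sustained iff (17−5)(δ+…+δ^4) ≥ 29−17.
δ+…+δ^4 = 4/5·(1−(4/5)^4)/(1−4/5) = 2.3616, and (29−17)/(17−5) = 1.0000.
2.3616 ≥ 1.0000, so cooperation is sustainable.

Yes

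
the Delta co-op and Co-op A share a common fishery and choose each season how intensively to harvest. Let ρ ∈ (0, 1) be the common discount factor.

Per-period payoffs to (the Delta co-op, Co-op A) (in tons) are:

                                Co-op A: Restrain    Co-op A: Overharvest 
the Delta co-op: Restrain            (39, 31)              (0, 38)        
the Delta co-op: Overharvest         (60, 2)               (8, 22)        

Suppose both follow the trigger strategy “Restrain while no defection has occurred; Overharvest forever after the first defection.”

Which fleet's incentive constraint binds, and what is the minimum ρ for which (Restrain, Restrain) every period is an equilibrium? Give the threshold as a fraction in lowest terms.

Co-op A; ρ ≥ 7/16

the Delta co-op's threshold: (60−39)/(60−8) = 21/52.
Co-op A's threshold: (38−31)/(38−22) = 7/16.
21/52 < 7/16, so Co-op A binds and ρ* = 7/16.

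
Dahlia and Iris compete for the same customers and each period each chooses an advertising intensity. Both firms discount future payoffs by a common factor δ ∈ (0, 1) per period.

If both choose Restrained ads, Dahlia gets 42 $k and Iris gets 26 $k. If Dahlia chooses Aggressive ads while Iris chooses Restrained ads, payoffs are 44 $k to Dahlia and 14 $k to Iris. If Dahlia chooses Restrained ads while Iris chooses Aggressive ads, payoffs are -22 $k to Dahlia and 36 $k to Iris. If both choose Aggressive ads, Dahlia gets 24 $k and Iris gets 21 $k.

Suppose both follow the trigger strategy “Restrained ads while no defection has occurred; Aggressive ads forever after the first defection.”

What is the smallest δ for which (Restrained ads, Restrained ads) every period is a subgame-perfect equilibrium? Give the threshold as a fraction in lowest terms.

2/3

Dahlia's threshold: (44−42)/(44−24) = 1/10.
Iris's threshold: (36−26)/(36−21) = 2/3.
1/10 < 2/3, so Iris binds and δ* = 2/3.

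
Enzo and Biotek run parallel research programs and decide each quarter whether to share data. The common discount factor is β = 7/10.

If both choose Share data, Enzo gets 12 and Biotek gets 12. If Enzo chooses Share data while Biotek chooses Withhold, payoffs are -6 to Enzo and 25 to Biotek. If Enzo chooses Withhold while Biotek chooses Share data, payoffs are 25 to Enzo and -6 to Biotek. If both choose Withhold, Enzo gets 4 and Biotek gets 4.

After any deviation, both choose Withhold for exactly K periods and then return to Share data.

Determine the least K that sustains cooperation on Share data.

No profitable deviation requires (12−4)(β+…+β^K) ≥ 25−12, i.e. β+…+β^K ≥ 13/8 ≈ 1.6250.
With β = 7/10, the partial sums are K=1: 0.7000, K=2: 1.1900, K=3: 1.5330, K=4: 1.7731.
K = 4 is the first length at which the sum reaches 1.6250.

4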